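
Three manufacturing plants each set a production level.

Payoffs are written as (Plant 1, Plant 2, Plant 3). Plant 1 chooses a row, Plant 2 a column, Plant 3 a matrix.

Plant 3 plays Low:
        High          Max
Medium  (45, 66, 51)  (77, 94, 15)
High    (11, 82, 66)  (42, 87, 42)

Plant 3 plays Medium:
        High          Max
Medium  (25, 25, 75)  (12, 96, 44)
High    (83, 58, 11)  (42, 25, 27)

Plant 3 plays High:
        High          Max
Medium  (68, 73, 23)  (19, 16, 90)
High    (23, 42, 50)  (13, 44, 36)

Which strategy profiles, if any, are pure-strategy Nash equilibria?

Check each profile: it is a Nash equilibrium iff no player can strictly gain by switching unilaterally.
(Medium, High, Low): Plant 2 can switch to Max (66 → 94). Not NE.
(Medium, High, Medium): Plant 1 can switch to High (25 → 83). Not NE.
(Medium, High, High): Plant 3 can switch to Low (23 → 51). Not NE.
(Medium, Max, Low): Plant 3 can switch to Medium (15 → 44). Not NE.
(Medium, Max, Medium): Plant 1 can switch to High (12 → 42). Not NE.
(Medium, Max, High): Plant 2 can switch to High (16 → 73). Not NE.
(High, High, Low): Plant 1 can switch to Medium (11 → 45). Not NE.
(High, High, Medium): Plant 3 can switch to Low (11 → 66). Not NE.
(High, High, High): Plant 1 can switch to Medium (23 → 68). Not NE.
(High, Max, Low): Plant 1 can switch to Medium (42 → 77). Not NE.
(High, Max, Medium): Plant 2 can switch to High (25 → 58). Not NE.
(High, Max, High): Plant 1 can switch to Medium (13 → 19). Not NE.

No pure-strategy Nash equilibrium.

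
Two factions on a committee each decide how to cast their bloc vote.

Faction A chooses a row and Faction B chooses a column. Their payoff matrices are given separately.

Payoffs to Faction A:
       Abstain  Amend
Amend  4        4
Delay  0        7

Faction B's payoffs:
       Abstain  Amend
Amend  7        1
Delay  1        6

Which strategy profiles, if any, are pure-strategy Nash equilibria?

(Amend, Abstain): Faction A gets 4, best alternative 0; Faction B gets 7, best alternative 1. No profitable deviation — NE.
(Amend, Amend): Faction A can switch to Delay (4 → 7). Not NE.
(Delay, Abstain): Faction A can switch to Amend (0 → 4). Not NE.
(Delay, Amend): Faction A gets 7, best alternative 4; Faction B gets 6, best alternative 1. No profitable deviation — NE.

The pure Nash equilibria are (Amend, Abstain) and (Delay, Amend).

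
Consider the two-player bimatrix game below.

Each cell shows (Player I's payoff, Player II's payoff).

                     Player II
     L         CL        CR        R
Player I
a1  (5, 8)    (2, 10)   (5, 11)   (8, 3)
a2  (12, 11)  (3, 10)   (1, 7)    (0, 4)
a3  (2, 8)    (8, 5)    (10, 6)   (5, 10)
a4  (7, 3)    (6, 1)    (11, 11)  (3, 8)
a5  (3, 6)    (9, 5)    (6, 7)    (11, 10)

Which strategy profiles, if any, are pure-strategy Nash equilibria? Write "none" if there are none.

Player I against L: payoffs 5, 12, 2, 7, 3 → best response a2.
Player I against CL: payoffs 2, 3, 8, 6, 9 → best response a5.
Player I against CR: payoffs 5, 1, 10, 11, 6 → best response a4.
Player I against R: payoffs 8, 0, 5, 3, 11 → best response a5.
Player II against a1: payoffs 8, 10, 11, 3 → best response CR.
Player II against a2: payoffs 11, 10, 7, 4 → best response L.
Player II against a3: payoffs 8, 5, 6, 10 → best response R.
Player II against a4: payoffs 3, 1, 11, 8 → best response CR.
Player II against a5: payoffs 6, 5, 7, 10 → best response R.
Mutual best responses: (a2, L); (a4, CR); (a5, R).

(a2, L); (a4, CR); (a5, R)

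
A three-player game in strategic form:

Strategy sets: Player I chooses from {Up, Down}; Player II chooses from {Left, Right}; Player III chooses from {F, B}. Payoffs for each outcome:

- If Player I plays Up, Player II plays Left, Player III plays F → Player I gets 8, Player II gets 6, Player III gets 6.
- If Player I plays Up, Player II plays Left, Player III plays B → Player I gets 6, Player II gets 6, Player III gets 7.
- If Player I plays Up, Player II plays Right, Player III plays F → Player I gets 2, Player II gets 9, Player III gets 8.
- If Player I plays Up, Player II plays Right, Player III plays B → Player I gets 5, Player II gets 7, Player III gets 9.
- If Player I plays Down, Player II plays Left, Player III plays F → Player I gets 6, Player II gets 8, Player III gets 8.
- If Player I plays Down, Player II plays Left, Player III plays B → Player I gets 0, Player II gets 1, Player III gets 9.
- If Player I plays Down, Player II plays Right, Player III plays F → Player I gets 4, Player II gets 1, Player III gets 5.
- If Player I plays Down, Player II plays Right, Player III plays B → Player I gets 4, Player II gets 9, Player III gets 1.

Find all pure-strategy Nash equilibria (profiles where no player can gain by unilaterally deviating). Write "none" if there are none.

(Up, Left, F): Player II can switch to Right (6 → 9). Not NE.
(Up, Left, B): Player II can switch to Right (6 → 7). Not NE.
(Up, Right, F): Player I can switch to Down (2 → 4). Not NE.
(Up, Right, B): Player I gets 5, best alternative 4; Player II gets 7, best alternative 6; Player III gets 9, best alternative 8. No profitable deviation — NE.
(Down, Left, F): Player I can switch to Up (6 → 8). Not NE.
(Down, Left, B): Player I can switch to Up (0 → 6). Not NE.
(Down, Right, F): Player II can switch to Left (1 → 8). Not NE.
(Down, Right, B): Player I can switch to Up (4 → 5). Not NE.

The unique pure-strategy Nash equilibrium is (Up, Right, B).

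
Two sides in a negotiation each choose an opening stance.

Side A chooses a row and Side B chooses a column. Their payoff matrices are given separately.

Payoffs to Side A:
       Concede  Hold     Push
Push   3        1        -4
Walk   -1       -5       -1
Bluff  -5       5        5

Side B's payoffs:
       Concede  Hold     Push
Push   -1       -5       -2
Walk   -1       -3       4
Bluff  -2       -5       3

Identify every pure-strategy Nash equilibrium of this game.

Check each profile: it is a Nash equilibrium iff no player can strictly gain by switching unilaterally.
(Push, Concede): Side A gets 3, best alternative -1; Side B gets -1, best alternative -2. No profitable deviation — NE.
(Push, Hold): Side A can switch to Bluff (1 → 5). Not NE.
(Push, Push): Side A can switch to Walk (-4 → -1). Not NE.
(Walk, Concede): Side A can switch to Push (-1 → 3). Not NE.
(Walk, Hold): Side A can switch to Push (-5 → 1). Not NE.
(Walk, Push): Side A can switch to Bluff (-1 → 5). Not NE.
(Bluff, Concede): Side A can switch to Push (-5 → 3). Not NE.
(Bluff, Hold): Side B can switch to Concede (-5 → -2). Not NE.
(Bluff, Push): Side A gets 5, best alternative -1; Side B gets 3, best alternative -2. No profitable deviation — NE.

(Push, Concede) and (Bluff, Push)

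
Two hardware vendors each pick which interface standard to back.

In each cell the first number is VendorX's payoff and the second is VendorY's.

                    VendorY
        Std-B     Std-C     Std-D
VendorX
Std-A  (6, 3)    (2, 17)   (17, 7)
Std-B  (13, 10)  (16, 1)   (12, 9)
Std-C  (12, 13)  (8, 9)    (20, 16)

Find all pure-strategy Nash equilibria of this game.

(Std-B, Std-B) and (Std-C, Std-D)

Mark each player's best response to every combination of opponents' strategies; a profile where every player is best-responding is a pure Nash equilibrium.
VendorX against Std-B: payoffs 6, 13, 12 → best response Std-B.
VendorX against Std-C: payoffs 2, 16, 8 → best response Std-B.
VendorX against Std-D: payoffs 17, 12, 20 → best response Std-C.
VendorY against Std-A: payoffs 3, 17, 7 → best response Std-C.
VendorY against Std-B: payoffs 10, 1, 9 → best response Std-B.
VendorY against Std-C: payoffs 13, 9, 16 → best response Std-D.
Mutual best responses: (Std-B, Std-B); (Std-C, Std-D).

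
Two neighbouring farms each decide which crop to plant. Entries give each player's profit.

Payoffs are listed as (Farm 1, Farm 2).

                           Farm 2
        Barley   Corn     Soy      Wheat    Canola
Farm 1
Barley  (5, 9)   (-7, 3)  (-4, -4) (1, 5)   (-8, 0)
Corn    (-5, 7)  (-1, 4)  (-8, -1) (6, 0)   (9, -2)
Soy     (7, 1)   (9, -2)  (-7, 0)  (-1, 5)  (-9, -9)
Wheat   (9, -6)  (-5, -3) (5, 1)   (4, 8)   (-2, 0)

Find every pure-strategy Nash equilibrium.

(Barley, Barley): Farm 1 can switch to Soy (5 → 7). Not NE.
(Barley, Corn): Farm 1 can switch to Corn (-7 → -1). Not NE.
(Barley, Soy): Farm 1 can switch to Wheat (-4 → 5). Not NE.
(Barley, Wheat): Farm 1 can switch to Corn (1 → 6). Not NE.
(Barley, Canola): Farm 1 can switch to Corn (-8 → 9). Not NE.
(Corn, Barley): Farm 1 can switch to Barley (-5 → 5). Not NE.
(The remaining 14 profiles each have a profitable deviation by the same check.)

There is no pure-strategy Nash equilibrium.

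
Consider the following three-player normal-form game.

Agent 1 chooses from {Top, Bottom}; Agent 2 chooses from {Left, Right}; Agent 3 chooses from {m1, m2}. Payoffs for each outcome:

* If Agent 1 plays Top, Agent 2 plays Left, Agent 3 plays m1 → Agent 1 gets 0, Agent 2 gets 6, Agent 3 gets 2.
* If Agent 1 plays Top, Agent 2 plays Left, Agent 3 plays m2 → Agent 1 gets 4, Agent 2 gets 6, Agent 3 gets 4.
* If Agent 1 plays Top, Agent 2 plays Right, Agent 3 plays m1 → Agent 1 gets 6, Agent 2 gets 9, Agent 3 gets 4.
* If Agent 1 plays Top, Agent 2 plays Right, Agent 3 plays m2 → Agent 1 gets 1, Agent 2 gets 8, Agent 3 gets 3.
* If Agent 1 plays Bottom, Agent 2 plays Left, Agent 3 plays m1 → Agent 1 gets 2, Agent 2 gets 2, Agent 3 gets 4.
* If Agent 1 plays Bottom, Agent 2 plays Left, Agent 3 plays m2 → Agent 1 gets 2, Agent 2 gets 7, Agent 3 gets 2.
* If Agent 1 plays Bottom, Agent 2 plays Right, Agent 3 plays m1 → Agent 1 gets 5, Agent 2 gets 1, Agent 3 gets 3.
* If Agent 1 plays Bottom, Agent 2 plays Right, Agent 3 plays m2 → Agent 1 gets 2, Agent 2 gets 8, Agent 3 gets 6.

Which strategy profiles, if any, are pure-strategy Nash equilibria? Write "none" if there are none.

The pure Nash equilibria are (Top, Right, m1); (Bottom, Left, m1); (Bottom, Right, m2).

Agent 1 against (Left, m1): payoffs 0, 2 → best response Bottom.
Agent 1 against (Left, m2): payoffs 4, 2 → best response Top.
Agent 1 against (Right, m1): payoffs 6, 5 → best response Top.
Agent 1 against (Right, m2): payoffs 1, 2 → best response Bottom.
Agent 2 against (Top, m1): payoffs 6, 9 → best response Right.
Agent 2 against (Top, m2): payoffs 6, 8 → best response Right.
Agent 2 against (Bottom, m1): payoffs 2, 1 → best response Left.
Agent 2 against (Bottom, m2): payoffs 7, 8 → best response Right.
Agent 3 against (Top, Left): payoffs 2, 4 → best response m2.
Agent 3 against (Top, Right): payoffs 4, 3 → best response m1.
Agent 3 against (Bottom, Left): payoffs 4, 2 → best response m1.
Agent 3 against (Bottom, Right): payoffs 3, 6 → best response m2.
Mutual best responses: (Top, Right, m1); (Bottom, Left, m1); (Bottom, Right, m2).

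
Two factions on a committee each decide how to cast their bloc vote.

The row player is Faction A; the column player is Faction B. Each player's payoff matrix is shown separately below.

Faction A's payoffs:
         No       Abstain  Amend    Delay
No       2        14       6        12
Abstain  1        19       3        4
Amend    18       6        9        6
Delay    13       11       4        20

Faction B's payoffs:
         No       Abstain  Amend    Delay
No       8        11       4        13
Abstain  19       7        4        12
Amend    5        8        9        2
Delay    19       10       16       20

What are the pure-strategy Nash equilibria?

Mark each player's best response to every combination of opponents' strategies; a profile where every player is best-responding is a pure Nash equilibrium.
Faction A against No: payoffs 2, 1, 18, 13 → best response Amend.
Faction A against Abstain: payoffs 14, 19, 6, 11 → best response Abstain.
Faction A against Amend: payoffs 6, 3, 9, 4 → best response Amend.
Faction A against Delay: payoffs 12, 4, 6, 20 → best response Delay.
Faction B against No: payoffs 8, 11, 4, 13 → best response Delay.
Faction B against Abstain: payoffs 19, 7, 4, 12 → best response No.
Faction B against Amend: payoffs 5, 8, 9, 2 → best response Amend.
Faction B against Delay: payoffs 19, 10, 16, 20 → best response Delay.
Mutual best responses: (Amend, Amend); (Delay, Delay).

Pure-strategy Nash equilibria: (Amend, Amend); (Delay, Delay)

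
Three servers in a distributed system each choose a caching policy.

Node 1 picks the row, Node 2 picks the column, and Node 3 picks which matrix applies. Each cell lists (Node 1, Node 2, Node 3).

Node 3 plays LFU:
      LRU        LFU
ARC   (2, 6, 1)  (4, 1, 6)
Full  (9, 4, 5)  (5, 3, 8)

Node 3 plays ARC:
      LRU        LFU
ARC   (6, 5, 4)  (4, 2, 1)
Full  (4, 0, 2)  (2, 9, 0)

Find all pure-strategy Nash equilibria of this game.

The pure Nash equilibria are (ARC, LRU, ARC); (Full, LRU, LFU).

(ARC, LRU, LFU): Node 1 can switch to Full (2 → 9). Not NE.
(ARC, LRU, ARC): Node 1 gets 6, best alternative 4; Node 2 gets 5, best alternative 2; Node 3 gets 4, best alternative 1. No profitable deviation — NE.
(ARC, LFU, LFU): Node 1 can switch to Full (4 → 5). Not NE.
(ARC, LFU, ARC): Node 2 can switch to LRU (2 → 5). Not NE.
(Full, LRU, LFU): Node 1 gets 9, best alternative 2; Node 2 gets 4, best alternative 3; Node 3 gets 5, best alternative 2. No profitable deviation — NE.
(Full, LRU, ARC): Node 1 can switch to ARC (4 → 6). Not NE.
(Full, LFU, LFU): Node 2 can switch to LRU (3 → 4). Not NE.
(Full, LFU, ARC): Node 1 can switch to ARC (2 → 4). Not NE.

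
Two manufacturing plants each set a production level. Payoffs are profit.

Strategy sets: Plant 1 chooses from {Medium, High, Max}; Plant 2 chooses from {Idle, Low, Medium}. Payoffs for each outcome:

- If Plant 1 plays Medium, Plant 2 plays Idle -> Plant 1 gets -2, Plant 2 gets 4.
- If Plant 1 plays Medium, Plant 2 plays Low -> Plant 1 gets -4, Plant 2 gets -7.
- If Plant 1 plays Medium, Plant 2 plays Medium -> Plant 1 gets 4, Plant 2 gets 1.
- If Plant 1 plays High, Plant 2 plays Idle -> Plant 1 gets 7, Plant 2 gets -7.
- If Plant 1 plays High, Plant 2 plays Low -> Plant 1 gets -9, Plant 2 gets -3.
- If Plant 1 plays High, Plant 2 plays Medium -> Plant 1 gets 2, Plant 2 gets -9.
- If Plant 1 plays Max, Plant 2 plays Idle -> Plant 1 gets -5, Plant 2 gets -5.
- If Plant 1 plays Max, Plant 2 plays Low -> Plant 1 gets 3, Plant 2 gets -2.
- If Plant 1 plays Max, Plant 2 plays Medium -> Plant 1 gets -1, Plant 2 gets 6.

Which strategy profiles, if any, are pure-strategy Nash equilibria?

There is no pure-strategy Nash equilibrium.

Check each profile: it is a Nash equilibrium iff no player can strictly gain by switching unilaterally.
(Medium, Idle): Plant 1 can switch to High (-2 → 7). Not NE.
(Medium, Low): Plant 1 can switch to Max (-4 → 3). Not NE.
(Medium, Medium): Plant 2 can switch to Idle (1 → 4). Not NE.
(High, Idle): Plant 2 can switch to Low (-7 → -3). Not NE.
(High, Low): Plant 1 can switch to Medium (-9 → -4). Not NE.
(High, Medium): Plant 1 can switch to Medium (2 → 4). Not NE.
(Max, Idle): Plant 1 can switch to Medium (-5 → -2). Not NE.
(Max, Low): Plant 2 can switch to Medium (-2 → 6). Not NE.
(Max, Medium): Plant 1 can switch to Medium (-1 → 4). Not NE.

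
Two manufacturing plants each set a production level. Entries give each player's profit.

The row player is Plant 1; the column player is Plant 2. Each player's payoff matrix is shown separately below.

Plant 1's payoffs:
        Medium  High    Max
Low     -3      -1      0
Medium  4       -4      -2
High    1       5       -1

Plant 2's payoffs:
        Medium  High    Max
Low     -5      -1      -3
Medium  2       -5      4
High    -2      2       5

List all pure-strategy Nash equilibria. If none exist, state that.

(Low, Medium): Plant 1 can switch to Medium (-3 → 4). Not NE.
(Low, High): Plant 1 can switch to High (-1 → 5). Not NE.
(Low, Max): Plant 2 can switch to High (-3 → -1). Not NE.
(Medium, Medium): Plant 2 can switch to Max (2 → 4). Not NE.
(Medium, High): Plant 1 can switch to Low (-4 → -1). Not NE.
(Medium, Max): Plant 1 can switch to Low (-2 → 0). Not NE.
(The remaining 3 profiles each have a profitable deviation by the same check.)

There is no pure-strategy Nash equilibrium.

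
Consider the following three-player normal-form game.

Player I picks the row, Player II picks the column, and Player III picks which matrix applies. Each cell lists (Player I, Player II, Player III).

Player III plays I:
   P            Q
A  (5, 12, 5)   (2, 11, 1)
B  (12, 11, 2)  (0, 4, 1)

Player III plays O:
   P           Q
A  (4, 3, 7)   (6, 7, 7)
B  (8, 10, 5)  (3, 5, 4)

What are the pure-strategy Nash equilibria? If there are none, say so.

The pure Nash equilibria are (A, Q, O); (B, P, O).

Player I against (P, I): payoffs 5, 12 → best response B.
Player I against (P, O): payoffs 4, 8 → best response B.
Player I against (Q, I): payoffs 2, 0 → best response A.
Player I against (Q, O): payoffs 6, 3 → best response A.
Player II against (A, I): payoffs 12, 11 → best response P.
Player II against (A, O): payoffs 3, 7 → best response Q.
Player II against (B, I): payoffs 11, 4 → best response P.
Player II against (B, O): payoffs 10, 5 → best response P.
Player III against (A, P): payoffs 5, 7 → best response O.
Player III against (A, Q): payoffs 1, 7 → best response O.
Player III against (B, P): payoffs 2, 5 → best response O.
Player III against (B, Q): payoffs 1, 4 → best response O.
Mutual best responses: (A, Q, O); (B, P, O).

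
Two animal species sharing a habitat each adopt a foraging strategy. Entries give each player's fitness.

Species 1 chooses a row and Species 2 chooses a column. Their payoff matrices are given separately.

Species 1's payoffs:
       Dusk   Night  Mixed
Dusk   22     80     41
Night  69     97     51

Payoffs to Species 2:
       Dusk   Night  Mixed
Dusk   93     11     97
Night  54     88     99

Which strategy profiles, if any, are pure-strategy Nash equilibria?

(Dusk, Dusk): Species 1 can switch to Night (22 → 69). Not NE.
(Dusk, Night): Species 1 can switch to Night (80 → 97). Not NE.
(Dusk, Mixed): Species 1 can switch to Night (41 → 51). Not NE.
(Night, Dusk): Species 2 can switch to Night (54 → 88). Not NE.
(Night, Night): Species 2 can switch to Mixed (88 → 99). Not NE.
(Night, Mixed): Species 1 gets 51, best alternative 41; Species 2 gets 99, best alternative 88. No profitable deviation — NE.

(Night, Mixed)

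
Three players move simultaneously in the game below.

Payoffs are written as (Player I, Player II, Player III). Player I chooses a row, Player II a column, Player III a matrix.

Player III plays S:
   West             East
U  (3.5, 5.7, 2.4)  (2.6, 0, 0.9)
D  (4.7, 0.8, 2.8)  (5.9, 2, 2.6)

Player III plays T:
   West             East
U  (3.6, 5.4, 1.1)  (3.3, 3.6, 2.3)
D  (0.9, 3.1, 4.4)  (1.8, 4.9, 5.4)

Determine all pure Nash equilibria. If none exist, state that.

Player I against (West, S): payoffs 3.5, 4.7 → best response D.
Player I against (West, T): payoffs 3.6, 0.9 → best response U.
Player I against (East, S): payoffs 2.6, 5.9 → best response D.
Player I against (East, T): payoffs 3.3, 1.8 → best response U.
Player II against (U, S): payoffs 5.7, 0 → best response West.
Player II against (U, T): payoffs 5.4, 3.6 → best response West.
Player II against (D, S): payoffs 0.8, 2 → best response East.
Player II against (D, T): payoffs 3.1, 4.9 → best response East.
Player III against (U, West): payoffs 2.4, 1.1 → best response S.
Player III against (U, East): payoffs 0.9, 2.3 → best response T.
Player III against (D, West): payoffs 2.8, 4.4 → best response T.
Player III against (D, East): payoffs 2.6, 5.4 → best response T.
No profile is a mutual best response for all players.

none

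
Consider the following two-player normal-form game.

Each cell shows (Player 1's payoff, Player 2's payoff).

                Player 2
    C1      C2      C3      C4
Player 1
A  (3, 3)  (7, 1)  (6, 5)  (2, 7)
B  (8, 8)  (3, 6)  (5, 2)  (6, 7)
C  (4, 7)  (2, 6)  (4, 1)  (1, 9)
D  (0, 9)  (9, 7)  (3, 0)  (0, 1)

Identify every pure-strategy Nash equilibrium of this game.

Pure NE: (B, C1)

Mark each player's best response to every combination of opponents' strategies; a profile where every player is best-responding is a pure Nash equilibrium.
Player 1 against C1: payoffs 3, 8, 4, 0 → best response B.
Player 1 against C2: payoffs 7, 3, 2, 9 → best response D.
Player 1 against C3: payoffs 6, 5, 4, 3 → best response A.
Player 1 against C4: payoffs 2, 6, 1, 0 → best response B.
Player 2 against A: payoffs 3, 1, 5, 7 → best response C4.
Player 2 against B: payoffs 8, 6, 2, 7 → best response C1.
Player 2 against C: payoffs 7, 6, 1, 9 → best response C4.
Player 2 against D: payoffs 9, 7, 0, 1 → best response C1.
Mutual best responses: (B, C1).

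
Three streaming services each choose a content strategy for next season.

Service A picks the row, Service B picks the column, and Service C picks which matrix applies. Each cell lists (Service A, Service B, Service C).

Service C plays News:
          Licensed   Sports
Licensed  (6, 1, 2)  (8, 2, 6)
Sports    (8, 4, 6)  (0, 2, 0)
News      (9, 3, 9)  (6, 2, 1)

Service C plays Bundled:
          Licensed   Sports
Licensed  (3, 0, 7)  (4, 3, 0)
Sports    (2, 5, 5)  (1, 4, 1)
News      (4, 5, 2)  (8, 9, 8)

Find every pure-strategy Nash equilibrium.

(Licensed, Licensed, News): Service A can switch to Sports (6 → 8). Not NE.
(Licensed, Licensed, Bundled): Service A can switch to News (3 → 4). Not NE.
(Licensed, Sports, News): Service A gets 8, best alternative 6; Service B gets 2, best alternative 1; Service C gets 6, best alternative 0. No profitable deviation — NE.
(Licensed, Sports, Bundled): Service A can switch to News (4 → 8). Not NE.
(Sports, Licensed, News): Service A can switch to News (8 → 9). Not NE.
(Sports, Licensed, Bundled): Service A can switch to Licensed (2 → 3). Not NE.
(Sports, Sports, News): Service A can switch to Licensed (0 → 8). Not NE.
(News, Licensed, News): Service A gets 9, best alternative 8; Service B gets 3, best alternative 2; Service C gets 9, best alternative 2. No profitable deviation — NE.
(News, Sports, Bundled): Service A gets 8, best alternative 4; Service B gets 9, best alternative 5; Service C gets 8, best alternative 1. No profitable deviation — NE.
(The remaining 3 profiles each have a profitable deviation by the same check.)

Pure-strategy Nash equilibria: (Licensed, Sports, News) and (News, Licensed, News) and (News, Sports, Bundled)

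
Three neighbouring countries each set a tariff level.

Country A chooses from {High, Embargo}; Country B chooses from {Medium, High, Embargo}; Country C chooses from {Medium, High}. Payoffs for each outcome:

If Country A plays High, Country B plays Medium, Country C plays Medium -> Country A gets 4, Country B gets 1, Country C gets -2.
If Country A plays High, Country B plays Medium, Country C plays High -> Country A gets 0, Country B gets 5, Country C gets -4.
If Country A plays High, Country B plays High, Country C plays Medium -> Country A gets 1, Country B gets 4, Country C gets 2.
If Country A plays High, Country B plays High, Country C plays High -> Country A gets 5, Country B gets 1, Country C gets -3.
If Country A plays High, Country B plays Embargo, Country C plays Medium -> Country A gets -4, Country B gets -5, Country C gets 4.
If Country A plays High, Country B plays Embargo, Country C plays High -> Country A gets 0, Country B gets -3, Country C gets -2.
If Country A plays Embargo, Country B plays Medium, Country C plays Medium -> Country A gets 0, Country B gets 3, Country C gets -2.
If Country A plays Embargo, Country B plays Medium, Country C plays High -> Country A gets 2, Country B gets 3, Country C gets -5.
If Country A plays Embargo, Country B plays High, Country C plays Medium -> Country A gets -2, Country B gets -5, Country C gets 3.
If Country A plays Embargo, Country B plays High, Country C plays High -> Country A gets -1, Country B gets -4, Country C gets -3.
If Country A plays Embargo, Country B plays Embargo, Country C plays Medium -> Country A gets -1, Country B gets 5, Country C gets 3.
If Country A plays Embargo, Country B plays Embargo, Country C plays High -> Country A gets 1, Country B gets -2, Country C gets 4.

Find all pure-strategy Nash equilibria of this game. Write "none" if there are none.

(High, High, Medium)

Mark each player's best response to every combination of opponents' strategies; a profile where every player is best-responding is a pure Nash equilibrium.
Country A against (Medium, Medium): payoffs 4, 0 → best response High.
Country A against (Medium, High): payoffs 0, 2 → best response Embargo.
Country A against (High, Medium): payoffs 1, -2 → best response High.
Country A against (High, High): payoffs 5, -1 → best response High.
Country A against (Embargo, Medium): payoffs -4, -1 → best response Embargo.
Country A against (Embargo, High): payoffs 0, 1 → best response Embargo.
Country B against (High, Medium): payoffs 1, 4, -5 → best response High.
Country B against (High, High): payoffs 5, 1, -3 → best response Medium.
Country B against (Embargo, Medium): payoffs 3, -5, 5 → best response Embargo.
Country B against (Embargo, High): payoffs 3, -4, -2 → best response Medium.
Country C against (High, Medium): payoffs -2, -4 → best response Medium.
Country C against (High, High): payoffs 2, -3 → best response Medium.
Country C against (High, Embargo): payoffs 4, -2 → best response Medium.
Country C against (Embargo, Medium): payoffs -2, -5 → best response Medium.
Country C against (Embargo, High): payoffs 3, -3 → best response Medium.
Country C against (Embargo, Embargo): payoffs 3, 4 → best response High.
Mutual best responses: (High, High, Medium).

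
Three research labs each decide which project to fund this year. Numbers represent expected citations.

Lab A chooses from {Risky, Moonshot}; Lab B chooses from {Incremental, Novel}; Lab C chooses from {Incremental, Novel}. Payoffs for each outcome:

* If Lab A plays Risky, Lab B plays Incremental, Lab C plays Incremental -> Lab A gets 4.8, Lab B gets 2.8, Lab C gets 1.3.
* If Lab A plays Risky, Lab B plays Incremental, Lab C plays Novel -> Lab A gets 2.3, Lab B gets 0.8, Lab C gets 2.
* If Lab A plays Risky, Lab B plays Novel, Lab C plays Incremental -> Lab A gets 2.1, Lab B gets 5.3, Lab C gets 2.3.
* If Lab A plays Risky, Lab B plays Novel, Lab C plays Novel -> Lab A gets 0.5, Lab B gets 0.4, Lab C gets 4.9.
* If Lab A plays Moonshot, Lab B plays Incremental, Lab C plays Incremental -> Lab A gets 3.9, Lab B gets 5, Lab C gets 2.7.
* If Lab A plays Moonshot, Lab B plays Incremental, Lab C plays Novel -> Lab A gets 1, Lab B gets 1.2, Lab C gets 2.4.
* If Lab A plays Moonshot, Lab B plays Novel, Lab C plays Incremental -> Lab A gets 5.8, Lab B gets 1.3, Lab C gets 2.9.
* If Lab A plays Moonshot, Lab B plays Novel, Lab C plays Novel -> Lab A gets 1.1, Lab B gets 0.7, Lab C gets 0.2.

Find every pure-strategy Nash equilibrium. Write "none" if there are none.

The unique pure-strategy Nash equilibrium is (Risky, Incremental, Novel).

Check each profile: it is a Nash equilibrium iff no player can strictly gain by switching unilaterally.
(Risky, Incremental, Incremental): Lab B can switch to Novel (2.8 → 5.3). Not NE.
(Risky, Incremental, Novel): Lab A gets 2.3, best alternative 1; Lab B gets 0.8, best alternative 0.4; Lab C gets 2, best alternative 1.3. No profitable deviation — NE.
(Risky, Novel, Incremental): Lab A can switch to Moonshot (2.1 → 5.8). Not NE.
(Risky, Novel, Novel): Lab A can switch to Moonshot (0.5 → 1.1). Not NE.
(Moonshot, Incremental, Incremental): Lab A can switch to Risky (3.9 → 4.8). Not NE.
(Moonshot, Incremental, Novel): Lab A can switch to Risky (1 → 2.3). Not NE.
(Moonshot, Novel, Incremental): Lab B can switch to Incremental (1.3 → 5). Not NE.
(Moonshot, Novel, Novel): Lab B can switch to Incremental (0.7 → 1.2). Not NE.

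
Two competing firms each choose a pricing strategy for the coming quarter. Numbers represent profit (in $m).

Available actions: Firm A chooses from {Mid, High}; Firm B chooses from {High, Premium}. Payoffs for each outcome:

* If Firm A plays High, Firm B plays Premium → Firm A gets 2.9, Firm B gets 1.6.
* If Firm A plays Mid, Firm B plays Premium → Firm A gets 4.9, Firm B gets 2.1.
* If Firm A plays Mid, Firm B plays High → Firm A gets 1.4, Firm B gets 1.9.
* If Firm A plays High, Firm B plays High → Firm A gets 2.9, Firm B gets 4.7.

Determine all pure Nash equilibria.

(Mid, High): Firm A can switch to High (1.4 → 2.9). Not NE.
(Mid, Premium): Firm A gets 4.9, best alternative 2.9; Firm B gets 2.1, best alternative 1.9. No profitable deviation — NE.
(High, High): Firm A gets 2.9, best alternative 1.4; Firm B gets 4.7, best alternative 1.6. No profitable deviation — NE.
(High, Premium): Firm A can switch to Mid (2.9 → 4.9). Not NE.

The pure Nash equilibria are (Mid, Premium); (High, High).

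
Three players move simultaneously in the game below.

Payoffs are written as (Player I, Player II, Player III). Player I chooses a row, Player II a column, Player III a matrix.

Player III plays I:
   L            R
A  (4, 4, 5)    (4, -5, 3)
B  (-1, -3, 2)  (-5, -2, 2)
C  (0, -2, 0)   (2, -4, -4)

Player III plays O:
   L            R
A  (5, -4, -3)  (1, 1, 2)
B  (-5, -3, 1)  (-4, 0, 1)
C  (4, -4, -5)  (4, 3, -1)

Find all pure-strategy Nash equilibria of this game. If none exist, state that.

Check each profile: it is a Nash equilibrium iff no player can strictly gain by switching unilaterally.
(A, L, I): Player I gets 4, best alternative 0; Player II gets 4, best alternative -5; Player III gets 5, best alternative -3. No profitable deviation — NE.
(A, L, O): Player II can switch to R (-4 → 1). Not NE.
(A, R, I): Player II can switch to L (-5 → 4). Not NE.
(A, R, O): Player I can switch to C (1 → 4). Not NE.
(B, L, I): Player I can switch to A (-1 → 4). Not NE.
(B, L, O): Player I can switch to A (-5 → 5). Not NE.
(B, R, I): Player I can switch to A (-5 → 4). Not NE.
(C, R, O): Player I gets 4, best alternative 1; Player II gets 3, best alternative -4; Player III gets -1, best alternative -4. No profitable deviation — NE.
(The remaining 4 profiles each have a profitable deviation by the same check.)

Pure-strategy Nash equilibria: (A, L, I) and (C, R, O)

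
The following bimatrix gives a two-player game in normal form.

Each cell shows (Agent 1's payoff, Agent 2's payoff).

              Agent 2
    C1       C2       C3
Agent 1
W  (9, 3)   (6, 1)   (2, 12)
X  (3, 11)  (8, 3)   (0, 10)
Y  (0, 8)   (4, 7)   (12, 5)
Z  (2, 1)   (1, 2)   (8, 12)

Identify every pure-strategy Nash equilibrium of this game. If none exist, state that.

For each player, find the best response to each opponent profile; mutual best responses are the pure NE.
Agent 1 against C1: payoffs 9, 3, 0, 2 → best response W.
Agent 1 against C2: payoffs 6, 8, 4, 1 → best response X.
Agent 1 against C3: payoffs 2, 0, 12, 8 → best response Y.
Agent 2 against W: payoffs 3, 1, 12 → best response C3.
Agent 2 against X: payoffs 11, 3, 10 → best response C1.
Agent 2 against Y: payoffs 8, 7, 5 → best response C1.
Agent 2 against Z: payoffs 1, 2, 12 → best response C3.
No profile is a mutual best response for all players.

There is no pure-strategy Nash equilibrium.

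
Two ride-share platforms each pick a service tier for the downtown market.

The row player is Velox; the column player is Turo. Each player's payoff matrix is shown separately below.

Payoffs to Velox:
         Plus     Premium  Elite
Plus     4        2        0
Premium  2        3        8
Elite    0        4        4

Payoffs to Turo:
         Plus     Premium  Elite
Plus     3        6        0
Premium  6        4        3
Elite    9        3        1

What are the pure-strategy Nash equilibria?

Velox against Plus: payoffs 4, 2, 0 → best response Plus.
Velox against Premium: payoffs 2, 3, 4 → best response Elite.
Velox against Elite: payoffs 0, 8, 4 → best response Premium.
Turo against Plus: payoffs 3, 6, 0 → best response Premium.
Turo against Premium: payoffs 6, 4, 3 → best response Plus.
Turo against Elite: payoffs 9, 3, 1 → best response Plus.
No profile is a mutual best response for all players.

No pure-strategy Nash equilibrium.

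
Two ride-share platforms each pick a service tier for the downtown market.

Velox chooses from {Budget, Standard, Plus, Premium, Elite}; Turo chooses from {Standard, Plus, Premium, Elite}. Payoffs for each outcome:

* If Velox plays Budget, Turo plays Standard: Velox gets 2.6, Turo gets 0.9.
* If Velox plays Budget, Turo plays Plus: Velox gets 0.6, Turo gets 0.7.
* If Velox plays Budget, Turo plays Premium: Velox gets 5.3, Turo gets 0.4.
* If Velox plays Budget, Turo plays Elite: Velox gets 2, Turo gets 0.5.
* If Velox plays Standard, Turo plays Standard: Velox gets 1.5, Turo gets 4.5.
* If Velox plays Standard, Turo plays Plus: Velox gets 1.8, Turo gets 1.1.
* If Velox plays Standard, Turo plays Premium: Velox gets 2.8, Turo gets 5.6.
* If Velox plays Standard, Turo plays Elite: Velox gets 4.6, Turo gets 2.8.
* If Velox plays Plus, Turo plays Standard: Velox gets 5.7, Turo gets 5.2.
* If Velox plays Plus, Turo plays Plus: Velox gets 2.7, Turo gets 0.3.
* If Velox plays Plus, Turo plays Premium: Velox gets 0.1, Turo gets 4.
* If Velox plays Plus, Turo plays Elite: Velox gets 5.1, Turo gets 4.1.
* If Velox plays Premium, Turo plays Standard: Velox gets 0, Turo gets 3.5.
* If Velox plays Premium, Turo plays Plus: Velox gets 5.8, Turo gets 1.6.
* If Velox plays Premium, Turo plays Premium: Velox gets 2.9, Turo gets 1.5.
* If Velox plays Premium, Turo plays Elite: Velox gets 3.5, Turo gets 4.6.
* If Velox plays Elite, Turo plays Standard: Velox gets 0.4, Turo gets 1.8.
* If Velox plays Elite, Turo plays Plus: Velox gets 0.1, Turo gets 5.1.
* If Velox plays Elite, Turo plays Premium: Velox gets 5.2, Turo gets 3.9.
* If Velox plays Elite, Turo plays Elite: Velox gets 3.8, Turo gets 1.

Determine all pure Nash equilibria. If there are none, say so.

Mark each player's best response to every combination of opponents' strategies; a profile where every player is best-responding is a pure Nash equilibrium.
Velox against Standard: payoffs 2.6, 1.5, 5.7, 0, 0.4 → best response Plus.
Velox against Plus: payoffs 0.6, 1.8, 2.7, 5.8, 0.1 → best response Premium.
Velox against Premium: payoffs 5.3, 2.8, 0.1, 2.9, 5.2 → best response Budget.
Velox against Elite: payoffs 2, 4.6, 5.1, 3.5, 3.8 → best response Plus.
Turo against Budget: payoffs 0.9, 0.7, 0.4, 0.5 → best response Standard.
Turo against Standard: payoffs 4.5, 1.1, 5.6, 2.8 → best response Premium.
Turo against Plus: payoffs 5.2, 0.3, 4, 4.1 → best response Standard.
Turo against Premium: payoffs 3.5, 1.6, 1.5, 4.6 → best response Elite.
Turo against Elite: payoffs 1.8, 5.1, 3.9, 1 → best response Plus.
Mutual best responses: (Plus, Standard).

The unique pure-strategy Nash equilibrium is (Plus, Standard).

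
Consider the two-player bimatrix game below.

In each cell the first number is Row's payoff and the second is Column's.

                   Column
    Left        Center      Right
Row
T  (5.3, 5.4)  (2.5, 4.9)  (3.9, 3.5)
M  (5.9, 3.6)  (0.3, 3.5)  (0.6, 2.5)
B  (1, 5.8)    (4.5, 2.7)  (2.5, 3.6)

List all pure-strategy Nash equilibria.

(T, Left): Row can switch to M (5.3 → 5.9). Not NE.
(T, Center): Row can switch to B (2.5 → 4.5). Not NE.
(T, Right): Column can switch to Left (3.5 → 5.4). Not NE.
(M, Left): Row gets 5.9, best alternative 5.3; Column gets 3.6, best alternative 3.5. No profitable deviation — NE.
(M, Center): Row can switch to T (0.3 → 2.5). Not NE.
(M, Right): Row can switch to T (0.6 → 3.9). Not NE.
(B, Left): Row can switch to T (1 → 5.3). Not NE.
(B, Center): Column can switch to Left (2.7 → 5.8). Not NE.
(B, Right): Row can switch to T (2.5 → 3.9). Not NE.

The unique pure-strategy Nash equilibrium is (M, Left).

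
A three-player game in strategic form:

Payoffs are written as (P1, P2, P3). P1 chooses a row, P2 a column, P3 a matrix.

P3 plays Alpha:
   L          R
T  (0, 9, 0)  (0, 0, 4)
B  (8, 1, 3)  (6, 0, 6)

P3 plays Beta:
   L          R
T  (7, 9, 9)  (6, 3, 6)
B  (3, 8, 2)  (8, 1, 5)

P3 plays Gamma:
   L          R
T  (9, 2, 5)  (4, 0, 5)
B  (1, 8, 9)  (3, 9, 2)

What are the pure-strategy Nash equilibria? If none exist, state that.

(T, L, Beta)

P1 against (L, Alpha): payoffs 0, 8 → best response B.
P1 against (L, Beta): payoffs 7, 3 → best response T.
P1 against (L, Gamma): payoffs 9, 1 → best response T.
P1 against (R, Alpha): payoffs 0, 6 → best response B.
P1 against (R, Beta): payoffs 6, 8 → best response B.
P1 against (R, Gamma): payoffs 4, 3 → best response T.
P2 against (T, Alpha): payoffs 9, 0 → best response L.
P2 against (T, Beta): payoffs 9, 3 → best response L.
P2 against (T, Gamma): payoffs 2, 0 → best response L.
P2 against (B, Alpha): payoffs 1, 0 → best response L.
P2 against (B, Beta): payoffs 8, 1 → best response L.
P2 against (B, Gamma): payoffs 8, 9 → best response R.
P3 against (T, L): payoffs 0, 9, 5 → best response Beta.
P3 against (T, R): payoffs 4, 6, 5 → best response Beta.
P3 against (B, L): payoffs 3, 2, 9 → best response Gamma.
P3 against (B, R): payoffs 6, 5, 2 → best response Alpha.
Mutual best responses: (T, L, Beta).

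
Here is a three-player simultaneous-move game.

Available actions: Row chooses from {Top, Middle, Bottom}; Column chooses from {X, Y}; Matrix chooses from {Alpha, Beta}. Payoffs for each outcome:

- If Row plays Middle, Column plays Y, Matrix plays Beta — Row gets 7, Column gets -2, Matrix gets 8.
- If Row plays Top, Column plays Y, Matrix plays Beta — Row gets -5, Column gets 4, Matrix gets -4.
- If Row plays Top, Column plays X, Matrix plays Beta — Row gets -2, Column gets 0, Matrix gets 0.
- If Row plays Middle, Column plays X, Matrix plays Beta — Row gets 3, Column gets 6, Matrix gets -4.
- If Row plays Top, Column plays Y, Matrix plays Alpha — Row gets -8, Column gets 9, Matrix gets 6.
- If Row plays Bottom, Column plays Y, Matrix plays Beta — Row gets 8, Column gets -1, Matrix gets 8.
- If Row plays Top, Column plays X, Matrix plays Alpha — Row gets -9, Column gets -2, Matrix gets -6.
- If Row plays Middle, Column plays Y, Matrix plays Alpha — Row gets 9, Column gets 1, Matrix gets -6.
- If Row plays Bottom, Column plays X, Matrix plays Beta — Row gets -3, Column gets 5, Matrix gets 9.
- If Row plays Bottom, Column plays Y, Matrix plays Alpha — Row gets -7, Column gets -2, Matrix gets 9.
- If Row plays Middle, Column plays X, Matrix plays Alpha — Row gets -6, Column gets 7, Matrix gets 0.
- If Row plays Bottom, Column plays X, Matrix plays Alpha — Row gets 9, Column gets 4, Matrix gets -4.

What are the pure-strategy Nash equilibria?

none

For each player, find the best response to each opponent profile; mutual best responses are the pure NE.
Row against (X, Alpha): payoffs -9, -6, 9 → best response Bottom.
Row against (X, Beta): payoffs -2, 3, -3 → best response Middle.
Row against (Y, Alpha): payoffs -8, 9, -7 → best response Middle.
Row against (Y, Beta): payoffs -5, 7, 8 → best response Bottom.
Column against (Top, Alpha): payoffs -2, 9 → best response Y.
Column against (Top, Beta): payoffs 0, 4 → best response Y.
Column against (Middle, Alpha): payoffs 7, 1 → best response X.
Column against (Middle, Beta): payoffs 6, -2 → best response X.
Column against (Bottom, Alpha): payoffs 4, -2 → best response X.
Column against (Bottom, Beta): payoffs 5, -1 → best response X.
Matrix against (Top, X): payoffs -6, 0 → best response Beta.
Matrix against (Top, Y): payoffs 6, -4 → best response Alpha.
Matrix against (Middle, X): payoffs 0, -4 → best response Alpha.
Matrix against (Middle, Y): payoffs -6, 8 → best response Beta.
Matrix against (Bottom, X): payoffs -4, 9 → best response Beta.
Matrix against (Bottom, Y): payoffs 9, 8 → best response Alpha.
No profile is a mutual best response for all players.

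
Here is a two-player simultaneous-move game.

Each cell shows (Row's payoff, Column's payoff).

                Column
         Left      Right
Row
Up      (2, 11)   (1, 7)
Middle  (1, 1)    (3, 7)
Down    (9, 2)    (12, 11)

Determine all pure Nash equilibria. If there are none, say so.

(Down, Right)

For each strategy profile, look for a profitable unilateral deviation.
(Up, Left): Row can switch to Down (2 → 9). Not NE.
(Up, Right): Row can switch to Middle (1 → 3). Not NE.
(Middle, Left): Row can switch to Up (1 → 2). Not NE.
(Middle, Right): Row can switch to Down (3 → 12). Not NE.
(Down, Left): Column can switch to Right (2 → 11). Not NE.
(Down, Right): Row gets 12, best alternative 3; Column gets 11, best alternative 2. No profitable deviation — NE.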